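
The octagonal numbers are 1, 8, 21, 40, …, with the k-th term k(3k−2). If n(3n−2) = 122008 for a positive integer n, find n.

Set n(3n−2) = 122008, giving 3n² − 2n − 122008 = 0.
The discriminant is 4 + 12·122008 = 1464100, and √1464100 = 1210.
So n = (2 + 1210) / 6 = 1212/6 = 202.

202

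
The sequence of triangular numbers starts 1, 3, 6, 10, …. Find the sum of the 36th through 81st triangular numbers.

84111

Σ i(i+1)/2 = (Σi² + Σi) / 2 over i = 36..81.
Σi = 3321 − 630 = 2691 and Σi² = 180441 − 14910 = 165531.
(1·165531 + 1·2691) / 2 = 168222/2 = 84111.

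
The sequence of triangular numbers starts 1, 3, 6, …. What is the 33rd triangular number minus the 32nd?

Consecutive triangular numbers differ by n: T_{33} − T_{32} = 33.

33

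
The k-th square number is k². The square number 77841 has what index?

We need n² = 77841, so n = √77841 = 279.

279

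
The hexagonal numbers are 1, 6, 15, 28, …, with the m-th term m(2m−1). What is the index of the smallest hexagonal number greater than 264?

Solve n(2n−1) > 264 for integer n.
The largest n with value ≤ 264 is 11 (since 231 ≤ 264 < 276), so the first above is n = 12, value 276.

12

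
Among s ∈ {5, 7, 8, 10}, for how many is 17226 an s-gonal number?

s = 5: P(5, 107) = 17120 and P(5, 108) = 17442; 17226 is not s-gonal.
s = 7: P(7, 83) = 17098 and P(7, 84) = 17514; 17226 is not s-gonal.
s = 8: P(8, 76) = 17176 and P(8, 77) = 17633; 17226 is not s-gonal.
s = 10: P(10, 66) = 17226. ✓
Hits: s ∈ {10} → 1.

1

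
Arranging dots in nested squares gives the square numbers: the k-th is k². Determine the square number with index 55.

The 55th square number is n² with n = 55.
55² = 3025.

3025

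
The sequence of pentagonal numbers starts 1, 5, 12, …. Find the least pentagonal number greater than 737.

Solve n(3n−1)/2 > 737 for integer n.
The largest n with value ≤ 737 is 22 (since 715 ≤ 737 < 782), so the first above is n = 23, value 782.

782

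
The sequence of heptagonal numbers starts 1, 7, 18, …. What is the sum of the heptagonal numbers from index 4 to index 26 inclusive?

Σ i(5i−3)/2 = (5Σi² − 3Σi) / 2 over i = 4..26.
Σi = 351 − 6 = 345 and Σi² = 6201 − 14 = 6187.
(5·6187 − 3·345) / 2 = 29900/2 = 14950.

14950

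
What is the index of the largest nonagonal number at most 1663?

22

Solve n(7n−5)/2 ≤ 1663 for integer n.
n = 22 gives 1639 ≤ 1663, while n = 23 gives 1794 > 1663; so the answer is index 22.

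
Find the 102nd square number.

10404

102² = 10404.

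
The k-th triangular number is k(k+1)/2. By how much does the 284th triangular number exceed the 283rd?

Consecutive triangular numbers differ by n: T_{284} − T_{283} = 284.

284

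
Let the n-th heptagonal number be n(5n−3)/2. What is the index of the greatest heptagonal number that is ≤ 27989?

Solve n(5n−3)/2 ≤ 27989 for integer n.
n = 106 gives 27931 ≤ 27989, while n = 107 gives 28462 > 27989; so the answer is index 106.

106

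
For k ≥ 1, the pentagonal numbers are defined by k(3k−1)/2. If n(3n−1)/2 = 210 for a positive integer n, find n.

12

Set n(3n−1)/2 = 210, giving 3n² − n − 420 = 0.
So n = (1 + 71) / 6 = 72/6 = 12.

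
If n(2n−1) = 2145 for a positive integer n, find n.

Set n(2n−1) = 2145, giving 2n² − n − 2145 = 0.
So n = (1 + 131) / 4 = 132/4 = 33.
Check: 33·(2·33 − 1) = 2145. ✓

33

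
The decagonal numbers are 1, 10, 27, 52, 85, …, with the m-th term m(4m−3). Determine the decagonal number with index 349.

The 349th decagonal number is n(4n−3) with n = 349.
349·(4·349 − 3) = 349·1393 = 486157.

486157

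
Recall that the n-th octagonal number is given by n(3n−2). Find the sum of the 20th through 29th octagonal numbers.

Σ i(3i−2) = 3Σi² − 2Σi over i = 20..29.
Σi = 435 − 190 = 245 and Σi² = 8555 − 2470 = 6085.
3·6085 − 2·245 = 17765.

17765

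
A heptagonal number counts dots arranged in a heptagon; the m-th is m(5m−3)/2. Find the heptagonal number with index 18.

783

The 18th heptagonal number is n(5n−3)/2 with n = 18.
18·(5·18 − 3)/2 = 18·87/2 = 783.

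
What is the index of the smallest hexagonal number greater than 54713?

166

Solve n(2n−1) > 54713 for integer n.
The largest n with value ≤ 54713 is 165 (since 54285 ≤ 54713 < 54946), so the first above is n = 166, value 54946.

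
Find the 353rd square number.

124609

The 353rd square number is n² with n = 353.
353² = 124609.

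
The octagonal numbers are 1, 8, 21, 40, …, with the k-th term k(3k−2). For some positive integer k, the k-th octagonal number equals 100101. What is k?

183

Set n(3n−2) = 100101, giving 3n² − 2n − 100101 = 0.
So n = (2 + 1096) / 6 = 1098/6 = 183.
Check: 183·(3·183 − 2) = 100101. ✓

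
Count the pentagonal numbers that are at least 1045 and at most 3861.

24

The n-th pentagonal number is n(3n−1)/2.
Smallest index with value ≥ 1045: n = 27 (giving 1080).
Largest index with value ≤ 3861: n = 50 (giving 3725).
Indices 27 through 50: 24 terms.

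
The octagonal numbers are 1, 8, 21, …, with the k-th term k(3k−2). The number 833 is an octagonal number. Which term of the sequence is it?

17

Set n(3n−2) = 833, giving 3n² − 2n − 833 = 0.
So n = (2 + 100) / 6 = 102/6 = 17.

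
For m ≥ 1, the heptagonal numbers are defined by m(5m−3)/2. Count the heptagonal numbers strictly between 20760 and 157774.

160

The n-th heptagonal number is n(5n−3)/2.
Smallest index with value > 20760: n = 92 (giving 21022).
Largest index with value < 157774: n = 251 (giving 157126).
Indices 92 through 251: 160 terms.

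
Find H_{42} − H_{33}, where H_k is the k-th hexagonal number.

42·(2·42 − 1) = 3486 and 33·(2·33 − 1) = 2145.
Difference: 3486 − 2145 = 1341.

1341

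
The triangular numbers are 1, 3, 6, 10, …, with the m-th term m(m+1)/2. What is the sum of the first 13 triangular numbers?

455

Σ i(i+1)/2 = (Σi² + Σi) / 2 over i = 1..13.
Σi = 91 and Σi² = 819.
(1·819 + 1·91) / 2 = 910/2 = 455.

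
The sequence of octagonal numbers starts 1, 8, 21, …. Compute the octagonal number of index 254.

193040

The 254th octagonal number is n(3n−2) with n = 254.
254·(3·254 − 2) = 254·760 = 193040.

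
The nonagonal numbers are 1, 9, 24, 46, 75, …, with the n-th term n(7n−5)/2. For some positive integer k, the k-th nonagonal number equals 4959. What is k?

Set n(7n−5)/2 = 4959, giving 7n² − 5n − 9918 = 0.
The discriminant is 25 + 56·4959 = 277729, and √277729 = 527.
So n = (5 + 527) / 14 = 532/14 = 38.
Check: 38·(7·38 − 5)/2 = 4959. ✓

38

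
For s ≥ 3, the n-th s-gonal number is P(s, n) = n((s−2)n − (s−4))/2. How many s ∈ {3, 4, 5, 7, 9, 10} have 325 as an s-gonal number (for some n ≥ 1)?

2

s = 3: P(3, 25) = 325. ✓
s = 4: P(4, 18) = 324 and P(4, 19) = 361; 325 is not s-gonal.
s = 5: P(5, 14) = 287 and P(5, 15) = 330; 325 is not s-gonal.
s = 7: P(7, 11) = 286 and P(7, 12) = 342; 325 is not s-gonal.
s = 9: P(9, 10) = 325. ✓
s = 10: P(10, 9) = 297 and P(10, 10) = 370; 325 is not s-gonal.
Hits: s ∈ {3, 9} → 2.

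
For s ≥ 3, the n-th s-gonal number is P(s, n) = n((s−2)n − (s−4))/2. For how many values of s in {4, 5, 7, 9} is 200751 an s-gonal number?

1

s = 4: P(4, 448) = 200704 and P(4, 449) = 201601; 200751 is not s-gonal.
s = 5: P(5, 366) = 200751. ✓
s = 7: P(7, 283) = 199798 and P(7, 284) = 201214; 200751 is not s-gonal.
s = 9: P(9, 239) = 199326 and P(9, 240) = 201000; 200751 is not s-gonal.
Hits: s ∈ {5} → 1.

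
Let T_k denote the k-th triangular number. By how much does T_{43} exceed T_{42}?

43

Consecutive triangular numbers differ by n: T_{43} − T_{42} = 43.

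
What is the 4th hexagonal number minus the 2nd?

4·(2·4 − 1) = 28 and 2·(2·2 − 1) = 6.
Difference: 28 − 6 = 22.

22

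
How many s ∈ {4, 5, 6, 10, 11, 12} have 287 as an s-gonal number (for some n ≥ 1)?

s = 4: P(4, 16) = 256 and P(4, 17) = 289; 287 is not s-gonal.
s = 5: P(5, 14) = 287. ✓
s = 6: P(6, 12) = 276 and P(6, 13) = 325; 287 is not s-gonal.
s = 10: P(10, 8) = 232 and P(10, 9) = 297; 287 is not s-gonal.
s = 11: P(11, 8) = 260 and P(11, 9) = 333; 287 is not s-gonal.
s = 12: P(12, 7) = 217 and P(12, 8) = 288; 287 is not s-gonal.
Hits: s ∈ {5} → 1.

1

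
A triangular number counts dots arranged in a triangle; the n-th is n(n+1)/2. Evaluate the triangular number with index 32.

The 32nd triangular number is n(n+1)/2 with n = 32.
32·33/2 = 1056/2 = 528.

528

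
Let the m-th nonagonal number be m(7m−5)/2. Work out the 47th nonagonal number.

The 47th nonagonal number is n(7n−5)/2 with n = 47.
47·(7·47 − 5)/2 = 47·324/2 = 47·162 = 7614.

7614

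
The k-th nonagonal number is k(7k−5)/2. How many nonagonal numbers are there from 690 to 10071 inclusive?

40

The n-th nonagonal number is n(7n−5)/2.
Smallest index with value ≥ 690: n = 15 (giving 750).
Largest index with value ≤ 10071: n = 54 (giving 10071).
Indices 15 through 54: 40 terms.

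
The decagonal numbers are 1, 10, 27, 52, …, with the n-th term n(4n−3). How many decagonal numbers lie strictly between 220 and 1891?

15

The n-th decagonal number is n(4n−3).
Smallest index with value > 220: n = 8 (giving 232).
Largest index with value < 1891: n = 22 (giving 1870).
Indices 8 through 22: 15 terms.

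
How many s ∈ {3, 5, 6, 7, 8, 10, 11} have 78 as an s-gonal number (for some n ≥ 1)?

1

s = 3: P(3, 12) = 78. ✓
s = 5: P(5, 7) = 70 and P(5, 8) = 92; 78 is not s-gonal.
s = 6: P(6, 6) = 66 and P(6, 7) = 91; 78 is not s-gonal.
s = 7: P(7, 5) = 55 and P(7, 6) = 81; 78 is not s-gonal.
s = 8: P(8, 5) = 65 and P(8, 6) = 96; 78 is not s-gonal.
s = 10: P(10, 4) = 52 and P(10, 5) = 85; 78 is not s-gonal.
s = 11: P(11, 4) = 58 and P(11, 5) = 95; 78 is not s-gonal.
Hits: s ∈ {3} → 1.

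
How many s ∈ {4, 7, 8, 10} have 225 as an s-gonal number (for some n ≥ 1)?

2

s = 4: P(4, 15) = 225. ✓
s = 7: P(7, 9) = 189 and P(7, 10) = 235; 225 is not s-gonal.
s = 8: P(8, 9) = 225. ✓
s = 10: P(10, 7) = 175 and P(10, 8) = 232; 225 is not s-gonal.
Hits: s ∈ {4, 8} → 2.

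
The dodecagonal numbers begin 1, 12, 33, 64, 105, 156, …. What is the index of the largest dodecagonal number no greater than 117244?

Solve n(5n−4) ≤ 117244 for integer n.
n = 153 gives 116433 ≤ 117244, while n = 154 gives 117964 > 117244; so the answer is index 153.

153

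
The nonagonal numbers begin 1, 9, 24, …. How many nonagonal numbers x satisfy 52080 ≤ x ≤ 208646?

The n-th nonagonal number is n(7n−5)/2.
Smallest index with value ≥ 52080: n = 123 (giving 52644).
Largest index with value ≤ 208646: n = 244 (giving 207766).
Indices 123 through 244: 122 terms.

122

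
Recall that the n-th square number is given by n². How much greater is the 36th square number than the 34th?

36² = 1296 and 34² = 1156.
Difference: 1296 − 1156 = 140.

140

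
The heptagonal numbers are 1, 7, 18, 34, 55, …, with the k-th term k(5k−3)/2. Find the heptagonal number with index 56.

7756

56·(5·56 − 3)/2 = 56·277/2 = 7756.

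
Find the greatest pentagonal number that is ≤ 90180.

Solve n(3n−1)/2 ≤ 90180 for integer n.
n = 245 gives 89915 ≤ 90180, while n = 246 gives 90651 > 90180; so the answer is 89915.

89915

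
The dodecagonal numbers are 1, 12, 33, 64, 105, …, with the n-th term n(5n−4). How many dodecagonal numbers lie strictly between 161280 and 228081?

33

The n-th dodecagonal number is n(5n−4).
Smallest index with value > 161280: n = 181 (giving 163081).
Largest index with value < 228081: n = 213 (giving 225993).
Indices 181 through 213: 33 terms.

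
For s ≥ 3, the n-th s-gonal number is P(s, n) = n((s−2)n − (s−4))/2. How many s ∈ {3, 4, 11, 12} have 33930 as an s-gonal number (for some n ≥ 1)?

1

s = 3: P(3, 260) = 33930. ✓
s = 4: P(4, 184) = 33856 and P(4, 185) = 34225; 33930 is not s-gonal.
s = 11: P(11, 87) = 33756 and P(11, 88) = 34540; 33930 is not s-gonal.
s = 12: P(12, 82) = 33292 and P(12, 83) = 34113; 33930 is not s-gonal.
Hits: s ∈ {3} → 1.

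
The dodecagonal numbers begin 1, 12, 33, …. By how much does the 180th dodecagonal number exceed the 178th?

180·(5·180 − 4) = 161280 and 178·(5·178 − 4) = 157708.
Difference: 161280 − 157708 = 3572.

3572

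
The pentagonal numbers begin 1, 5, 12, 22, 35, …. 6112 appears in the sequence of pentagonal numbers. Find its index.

64

Set n(3n−1)/2 = 6112, giving 3n² − n − 12224 = 0.
So n = (1 + 383) / 6 = 384/6 = 64.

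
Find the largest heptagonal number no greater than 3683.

Solve n(5n−3)/2 ≤ 3683 for integer n.
n = 38 gives 3553 ≤ 3683, while n = 39 gives 3744 > 3683; so the answer is 3553.

3553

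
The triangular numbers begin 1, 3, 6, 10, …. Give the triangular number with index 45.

The 45th triangular number is n(n+1)/2 with n = 45.
45·46/2 = 2070/2 = 1035.

1035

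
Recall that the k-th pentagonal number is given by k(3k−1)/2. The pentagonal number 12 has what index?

Set n(3n−1)/2 = 12, giving 3n² − n − 24 = 0.
The discriminant is 1 + 24·12 = 289, and √289 = 17.
So n = (1 + 17) / 6 = 18/6 = 3.

3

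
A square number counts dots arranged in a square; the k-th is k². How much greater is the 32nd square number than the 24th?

32² = 1024 and 24² = 576.
Difference: 1024 − 576 = 448.

448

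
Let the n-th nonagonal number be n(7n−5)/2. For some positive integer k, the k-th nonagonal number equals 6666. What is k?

Set n(7n−5)/2 = 6666, giving 7n² − 5n − 13332 = 0.
The discriminant is 25 + 56·6666 = 373321, and √373321 = 611.
So n = (5 + 611) / 14 = 616/14 = 44.

44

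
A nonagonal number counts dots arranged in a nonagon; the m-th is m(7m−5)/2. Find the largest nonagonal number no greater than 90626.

Solve n(7n−5)/2 ≤ 90626 for integer n.
n = 161 gives 90321 ≤ 90626, while n = 162 gives 91449 > 90626; so the answer is 90321.

90321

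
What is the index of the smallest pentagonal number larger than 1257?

Solve n(3n−1)/2 > 1257 for integer n.
The largest n with value ≤ 1257 is 29 (since 1247 ≤ 1257 < 1335), so the first above is n = 30, value 1335.

30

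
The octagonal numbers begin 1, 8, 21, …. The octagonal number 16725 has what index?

75

Set n(3n−2) = 16725, giving 3n² − 2n − 16725 = 0.
The discriminant is 4 + 12·16725 = 200704, and √200704 = 448.
So n = (2 + 448) / 6 = 450/6 = 75.
Check: 75·(3·75 − 2) = 16725. ✓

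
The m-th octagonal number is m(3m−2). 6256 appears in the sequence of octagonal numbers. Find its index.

Set n(3n−2) = 6256, giving 3n² − 2n − 6256 = 0.
So n = (2 + 274) / 6 = 276/6 = 46.

46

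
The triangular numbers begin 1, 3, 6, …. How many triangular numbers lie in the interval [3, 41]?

The n-th triangular number is n(n+1)/2.
Smallest index with value ≥ 3: n = 2 (giving 3).
Largest index with value ≤ 41: n = 8 (giving 36).
Indices 2 through 8: 7 terms.

7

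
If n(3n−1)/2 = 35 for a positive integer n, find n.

Set n(3n−1)/2 = 35, giving 3n² − n − 70 = 0.
The discriminant is 1 + 24·35 = 841, and √841 = 29.
So n = (1 + 29) / 6 = 30/6 = 5.

5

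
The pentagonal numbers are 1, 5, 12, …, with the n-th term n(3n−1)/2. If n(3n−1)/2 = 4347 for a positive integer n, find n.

54

Set n(3n−1)/2 = 4347, giving 3n² − n − 8694 = 0.
The discriminant is 1 + 24·4347 = 104329, and √104329 = 323.
So n = (1 + 323) / 6 = 324/6 = 54.
Check: 54·(3·54 − 1)/2 = 4347. ✓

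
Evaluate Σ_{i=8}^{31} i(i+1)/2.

Σ i(i+1)/2 = (Σi² + Σi) / 2 over i = 8..31.
Σi = 496 − 28 = 468 and Σi² = 10416 − 140 = 10276.
(1·10276 + 1·468) / 2 = 10744/2 = 5372.

5372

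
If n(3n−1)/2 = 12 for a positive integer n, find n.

3

Set n(3n−1)/2 = 12, giving 3n² − n − 24 = 0.
The discriminant is 1 + 24·12 = 289, and √289 = 17.
So n = (1 + 17) / 6 = 18/6 = 3.
Check: 3·(3·3 − 1)/2 = 12. ✓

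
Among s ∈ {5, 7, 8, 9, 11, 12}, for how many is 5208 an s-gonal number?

1

s = 5: P(5, 59) = 5192 and P(5, 60) = 5370; 5208 is not s-gonal.
s = 7: P(7, 45) = 4995 and P(7, 46) = 5221; 5208 is not s-gonal.
s = 8: P(8, 42) = 5208. ✓
s = 9: P(9, 38) = 4959 and P(9, 39) = 5226; 5208 is not s-gonal.
s = 11: P(11, 34) = 5083 and P(11, 35) = 5390; 5208 is not s-gonal.
s = 12: P(12, 32) = 4992 and P(12, 33) = 5313; 5208 is not s-gonal.
Hits: s ∈ {8} → 1.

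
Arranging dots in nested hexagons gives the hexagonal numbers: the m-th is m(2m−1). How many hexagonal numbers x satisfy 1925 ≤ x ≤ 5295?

20

The n-th hexagonal number is n(2n−1).
Smallest index with value ≥ 1925: n = 32 (giving 2016).
Largest index with value ≤ 5295: n = 51 (giving 5151).
Indices 32 through 51: 20 terms.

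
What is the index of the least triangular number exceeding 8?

Solve n(n+1)/2 > 8 for integer n.
The largest n with value ≤ 8 is 3 (since 6 ≤ 8 < 10), so the first above is n = 4, value 10.

4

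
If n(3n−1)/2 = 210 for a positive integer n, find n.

Set n(3n−1)/2 = 210, giving 3n² − n − 420 = 0.
The discriminant is 1 + 24·210 = 5041, and √5041 = 71.
So n = (1 + 71) / 6 = 72/6 = 12.

12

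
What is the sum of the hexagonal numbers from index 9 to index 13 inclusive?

Σ i(2i−1) = 2Σi² − Σi over i = 9..13.
Σi = 91 − 36 = 55 and Σi² = 819 − 204 = 615.
2·615 − 1·55 = 1175.

1175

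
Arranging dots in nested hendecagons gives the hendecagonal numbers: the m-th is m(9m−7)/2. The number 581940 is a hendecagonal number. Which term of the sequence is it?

360

Set n(9n−7)/2 = 581940, giving 9n² − 7n − 1163880 = 0.
The discriminant is 49 + 72·581940 = 41899729, and √41899729 = 6473.
So n = (7 + 6473) / 18 = 6480/18 = 360.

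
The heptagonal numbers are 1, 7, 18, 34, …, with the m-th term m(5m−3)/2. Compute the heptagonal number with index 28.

1918

The 28th heptagonal number is n(5n−3)/2 with n = 28.
28·(5·28 − 3)/2 = 28·137/2 = 1918.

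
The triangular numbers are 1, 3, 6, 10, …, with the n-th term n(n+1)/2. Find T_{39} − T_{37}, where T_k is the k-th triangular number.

77

39·40/2 = 780 and 37·38/2 = 703.
Difference: 780 − 703 = 77.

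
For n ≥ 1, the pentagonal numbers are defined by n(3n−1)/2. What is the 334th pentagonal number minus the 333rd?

1000

Consecutive pentagonal numbers differ by 3n − 2: here 3·334 − 2 = 1000.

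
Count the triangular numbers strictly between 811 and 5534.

The n-th triangular number is n(n+1)/2.
Smallest index with value > 811: n = 40 (giving 820).
Largest index with value < 5534: n = 104 (giving 5460).
Indices 40 through 104: 65 terms.

65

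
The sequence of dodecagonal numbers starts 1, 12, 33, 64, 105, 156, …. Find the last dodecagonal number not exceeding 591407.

590304

Solve n(5n−4) ≤ 591407 for integer n.
n = 344 gives 590304 ≤ 591407, while n = 345 gives 593745 > 591407; so the answer is 590304.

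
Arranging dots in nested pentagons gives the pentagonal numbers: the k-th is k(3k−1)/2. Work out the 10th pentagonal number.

The 10th pentagonal number is n(3n−1)/2 with n = 10.
10·(3·10 − 1)/2 = 10·29/2 = 145.

145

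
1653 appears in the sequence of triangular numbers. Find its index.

57

Set n(n+1)/2 = 1653, giving n² + n − 3306 = 0.
So n = (-1 + 115) / 2 = 114/2 = 57.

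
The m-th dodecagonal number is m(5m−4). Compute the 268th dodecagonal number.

268·(5·268 − 4) = 268·1336 = 358048.

358048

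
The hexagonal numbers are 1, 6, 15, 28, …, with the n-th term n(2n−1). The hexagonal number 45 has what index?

5

Set n(2n−1) = 45, giving 2n² − n − 45 = 0.
So n = (1 + 19) / 4 = 20/4 = 5.
Check: 5·(2·5 − 1) = 45. ✓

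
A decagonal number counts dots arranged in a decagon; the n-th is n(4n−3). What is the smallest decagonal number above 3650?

Solve n(4n−3) > 3650 for integer n.
The largest n with value ≤ 3650 is 30 (since 3510 ≤ 3650 < 3751), so the first above is n = 31, value 3751.

3751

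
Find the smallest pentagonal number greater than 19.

Solve n(3n−1)/2 > 19 for integer n.
The largest n with value ≤ 19 is 3 (since 12 ≤ 19 < 22), so the first above is n = 4, value 22.

22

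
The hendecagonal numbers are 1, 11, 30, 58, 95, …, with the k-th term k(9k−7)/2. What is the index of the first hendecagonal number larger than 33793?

88

Solve n(9n−7)/2 > 33793 for integer n.
The largest n with value ≤ 33793 is 87 (since 33756 ≤ 33793 < 34540), so the first above is n = 88, value 34540.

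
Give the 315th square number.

99225

The 315th square number is n² with n = 315.
315² = 99225.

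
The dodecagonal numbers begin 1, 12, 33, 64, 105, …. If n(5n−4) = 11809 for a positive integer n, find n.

49

Set n(5n−4) = 11809, giving 5n² − 4n − 11809 = 0.
So n = (4 + 486) / 10 = 490/10 = 49.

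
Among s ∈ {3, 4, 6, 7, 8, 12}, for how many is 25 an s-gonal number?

s = 3: P(3, 6) = 21 and P(3, 7) = 28; 25 is not s-gonal.
s = 4: P(4, 5) = 25. ✓
s = 6: P(6, 3) = 15 and P(6, 4) = 28; 25 is not s-gonal.
s = 7: P(7, 3) = 18 and P(7, 4) = 34; 25 is not s-gonal.
s = 8: P(8, 3) = 21 and P(8, 4) = 40; 25 is not s-gonal.
s = 12: P(12, 2) = 12 and P(12, 3) = 33; 25 is not s-gonal.
Hits: s ∈ {4} → 1.

1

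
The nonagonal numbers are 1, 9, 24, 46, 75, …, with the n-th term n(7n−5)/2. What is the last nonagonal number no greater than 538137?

Solve n(7n−5)/2 ≤ 538137 for integer n.
n = 392 gives 536844 ≤ 538137, while n = 393 gives 539589 > 538137; so the answer is 536844.

536844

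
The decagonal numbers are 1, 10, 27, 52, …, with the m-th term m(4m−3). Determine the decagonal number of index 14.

The 14th decagonal number is n(4n−3) with n = 14.
14·(4·14 − 3) = 14·53 = 742.

742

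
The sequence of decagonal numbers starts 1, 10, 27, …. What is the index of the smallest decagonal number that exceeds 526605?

Solve n(4n−3) > 526605 for integer n.
The largest n with value ≤ 526605 is 363 (since 525987 ≤ 526605 < 528892), so the first above is n = 364, value 528892.

364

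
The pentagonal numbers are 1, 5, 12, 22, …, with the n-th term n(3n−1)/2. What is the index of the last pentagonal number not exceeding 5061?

58

Solve n(3n−1)/2 ≤ 5061 for integer n.
n = 58 gives 5017 ≤ 5061, while n = 59 gives 5192 > 5061; so the answer is index 58.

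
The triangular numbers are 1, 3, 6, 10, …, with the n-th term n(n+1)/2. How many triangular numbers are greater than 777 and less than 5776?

The n-th triangular number is n(n+1)/2.
Smallest index with value > 777: n = 39 (giving 780).
Largest index with value < 5776: n = 106 (giving 5671).
Indices 39 through 106: 68 terms.

68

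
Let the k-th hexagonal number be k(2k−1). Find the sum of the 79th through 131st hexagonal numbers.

Σ i(2i−1) = 2Σi² − Σi over i = 79..131.
Σi = 8646 − 3081 = 5565 and Σi² = 757966 − 161239 = 596727.
2·596727 − 1·5565 = 1187889.

1187889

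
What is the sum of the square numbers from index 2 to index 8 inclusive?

203

Σ_{i=2}^{8} i² = 204 − 1 = 203.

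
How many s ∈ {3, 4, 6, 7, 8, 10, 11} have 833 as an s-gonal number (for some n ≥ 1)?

s = 3: P(3, 40) = 820 and P(3, 41) = 861; 833 is not s-gonal.
s = 4: P(4, 28) = 784 and P(4, 29) = 841; 833 is not s-gonal.
s = 6: P(6, 20) = 780 and P(6, 21) = 861; 833 is not s-gonal.
s = 7: P(7, 18) = 783 and P(7, 19) = 874; 833 is not s-gonal.
s = 8: P(8, 17) = 833. ✓
s = 10: P(10, 14) = 742 and P(10, 15) = 855; 833 is not s-gonal.
s = 11: P(11, 14) = 833. ✓
Hits: s ∈ {8, 11} → 2.

2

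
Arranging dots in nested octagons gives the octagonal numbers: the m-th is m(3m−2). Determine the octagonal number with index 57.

9633

57·(3·57 − 2) = 57·169 = 9633.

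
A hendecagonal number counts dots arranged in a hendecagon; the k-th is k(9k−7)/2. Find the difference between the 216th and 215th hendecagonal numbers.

1936

Consecutive hendecagonal numbers differ by 9n − 8: here 9·216 − 8 = 1936.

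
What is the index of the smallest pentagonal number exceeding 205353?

371

Solve n(3n−1)/2 > 205353 for integer n.
The largest n with value ≤ 205353 is 370 (since 205165 ≤ 205353 < 206276), so the first above is n = 371, value 206276.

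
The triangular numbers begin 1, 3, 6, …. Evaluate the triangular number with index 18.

171

The 18th triangular number is n(n+1)/2 with n = 18.
18·19/2 = 342/2 = 171.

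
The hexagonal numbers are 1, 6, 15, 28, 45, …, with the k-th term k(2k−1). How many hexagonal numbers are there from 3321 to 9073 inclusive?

27

The n-th hexagonal number is n(2n−1).
Smallest index with value ≥ 3321: n = 41 (giving 3321).
Largest index with value ≤ 9073: n = 67 (giving 8911).
Indices 41 through 67: 27 terms.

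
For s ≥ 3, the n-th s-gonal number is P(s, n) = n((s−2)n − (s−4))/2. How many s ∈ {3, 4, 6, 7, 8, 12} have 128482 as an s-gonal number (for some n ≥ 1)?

1

s = 3: P(3, 506) = 128271 and P(3, 507) = 128778; 128482 is not s-gonal.
s = 4: P(4, 358) = 128164 and P(4, 359) = 128881; 128482 is not s-gonal.
s = 6: P(6, 253) = 127765 and P(6, 254) = 128778; 128482 is not s-gonal.
s = 7: P(7, 227) = 128482. ✓
s = 8: P(8, 207) = 128133 and P(8, 208) = 129376; 128482 is not s-gonal.
s = 12: P(12, 160) = 127360 and P(12, 161) = 128961; 128482 is not s-gonal.
Hits: s ∈ {7} → 1.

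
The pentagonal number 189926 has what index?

356

Set n(3n−1)/2 = 189926, giving 3n² − n − 379852 = 0.
The discriminant is 1 + 24·189926 = 4558225, and √4558225 = 2135.
So n = (1 + 2135) / 6 = 2136/6 = 356.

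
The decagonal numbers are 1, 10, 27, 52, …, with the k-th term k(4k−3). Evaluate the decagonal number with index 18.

1242

18·(4·18 − 3) = 18·69 = 1242.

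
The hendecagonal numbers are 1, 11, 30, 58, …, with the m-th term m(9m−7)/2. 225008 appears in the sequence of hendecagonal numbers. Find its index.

Set n(9n−7)/2 = 225008, giving 9n² − 7n − 450016 = 0.
The discriminant is 49 + 72·225008 = 16200625, and √16200625 = 4025.
So n = (7 + 4025) / 18 = 4032/18 = 224.
Check: 224·(9·224 − 7)/2 = 225008. ✓

224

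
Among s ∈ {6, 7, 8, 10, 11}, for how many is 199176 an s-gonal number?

1

s = 6: P(6, 315) = 198135 and P(6, 316) = 199396; 199176 is not s-gonal.
s = 7: P(7, 282) = 198387 and P(7, 283) = 199798; 199176 is not s-gonal.
s = 8: P(8, 258) = 199176. ✓
s = 10: P(10, 223) = 198247 and P(10, 224) = 200032; 199176 is not s-gonal.
s = 11: P(11, 210) = 197715 and P(11, 211) = 199606; 199176 is not s-gonal.
Hits: s ∈ {8} → 1.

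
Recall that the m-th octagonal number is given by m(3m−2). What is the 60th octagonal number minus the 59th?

Consecutive octagonal numbers differ by 6n − 5: here 6·60 − 5 = 355.

355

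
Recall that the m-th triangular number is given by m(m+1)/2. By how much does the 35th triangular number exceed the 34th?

Consecutive triangular numbers differ by n: T_{35} − T_{34} = 35.

35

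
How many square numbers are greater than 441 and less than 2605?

The n-th square number is n².
Smallest index with value > 441: n = 22 (giving 484).
Largest index with value < 2605: n = 51 (giving 2601).
Indices 22 through 51: 30 terms.

30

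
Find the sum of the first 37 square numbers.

Σ_{i=1}^{37} i² = 37·38·75/6 = 17575.

17575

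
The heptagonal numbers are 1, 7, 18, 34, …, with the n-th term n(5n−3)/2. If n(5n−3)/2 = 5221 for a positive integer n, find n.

Set n(5n−3)/2 = 5221, giving 5n² − 3n − 10442 = 0.
The discriminant is 9 + 40·5221 = 208849, and √208849 = 457.
So n = (3 + 457) / 10 = 460/10 = 46.

46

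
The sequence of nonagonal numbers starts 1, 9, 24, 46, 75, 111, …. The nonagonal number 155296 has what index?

211

Set n(7n−5)/2 = 155296, giving 7n² − 5n − 310592 = 0.
So n = (5 + 2949) / 14 = 2954/14 = 211.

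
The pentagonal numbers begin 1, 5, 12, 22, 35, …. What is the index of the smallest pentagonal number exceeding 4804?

57

Solve n(3n−1)/2 > 4804 for integer n.
The largest n with value ≤ 4804 is 56 (since 4676 ≤ 4804 < 4845), so the first above is n = 57, value 4845.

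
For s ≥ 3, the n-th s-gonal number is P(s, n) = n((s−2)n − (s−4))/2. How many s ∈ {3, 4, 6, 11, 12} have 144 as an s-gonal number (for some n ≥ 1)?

1

s = 3: P(3, 16) = 136 and P(3, 17) = 153; 144 is not s-gonal.
s = 4: P(4, 12) = 144. ✓
s = 6: P(6, 8) = 120 and P(6, 9) = 153; 144 is not s-gonal.
s = 11: P(11, 6) = 141 and P(11, 7) = 196; 144 is not s-gonal.
s = 12: P(12, 5) = 105 and P(12, 6) = 156; 144 is not s-gonal.
Hits: s ∈ {4} → 1.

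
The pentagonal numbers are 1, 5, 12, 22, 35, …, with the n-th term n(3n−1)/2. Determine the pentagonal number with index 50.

3725

The 50th pentagonal number is n(3n−1)/2 with n = 50.
50·(3·50 − 1)/2 = 50·149/2 = 3725.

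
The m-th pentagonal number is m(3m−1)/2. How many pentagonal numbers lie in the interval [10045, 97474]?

The n-th pentagonal number is n(3n−1)/2.
Smallest index with value ≥ 10045: n = 82 (giving 10045).
Largest index with value ≤ 97474: n = 255 (giving 97410).
Indices 82 through 255: 174 terms.

174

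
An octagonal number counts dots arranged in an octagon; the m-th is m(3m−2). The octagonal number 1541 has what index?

23

Set n(3n−2) = 1541, giving 3n² − 2n − 1541 = 0.
The discriminant is 4 + 12·1541 = 18496, and √18496 = 136.
So n = (2 + 136) / 6 = 138/6 = 23.
Check: 23·(3·23 − 2) = 1541. ✓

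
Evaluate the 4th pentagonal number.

22

The 4th pentagonal number is n(3n−1)/2 with n = 4.
4·(3·4 − 1)/2 = 4·11/2 = 22.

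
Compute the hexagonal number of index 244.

The 244th hexagonal number is n(2n−1) with n = 244.
244·(2·244 − 1) = 244·487 = 118828.

118828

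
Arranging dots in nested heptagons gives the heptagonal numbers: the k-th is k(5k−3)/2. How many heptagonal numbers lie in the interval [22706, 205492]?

The n-th heptagonal number is n(5n−3)/2.
Smallest index with value ≥ 22706: n = 96 (giving 22896).
Largest index with value ≤ 205492: n = 287 (giving 205492).
Indices 96 through 287: 192 terms.

192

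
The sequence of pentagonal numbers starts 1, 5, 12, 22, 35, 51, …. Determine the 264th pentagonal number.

104412

The 264th pentagonal number is n(3n−1)/2 with n = 264.
264·(3·264 − 1)/2 = 264·791/2 = 104412.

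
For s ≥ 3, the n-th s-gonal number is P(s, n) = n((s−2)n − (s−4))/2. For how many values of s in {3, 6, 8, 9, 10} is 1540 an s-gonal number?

s = 3: P(3, 55) = 1540. ✓
s = 6: P(6, 28) = 1540. ✓
s = 8: P(8, 22) = 1408 and P(8, 23) = 1541; 1540 is not s-gonal.
s = 9: P(9, 21) = 1491 and P(9, 22) = 1639; 1540 is not s-gonal.
s = 10: P(10, 20) = 1540. ✓
Hits: s ∈ {3, 6, 10} → 3.

3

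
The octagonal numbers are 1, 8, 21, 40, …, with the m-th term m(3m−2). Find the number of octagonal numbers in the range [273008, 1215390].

335

The n-th octagonal number is n(3n−2).
Smallest index with value ≥ 273008: n = 302 (giving 273008).
Largest index with value ≤ 1215390: n = 636 (giving 1212216).
Indices 302 through 636: 335 terms.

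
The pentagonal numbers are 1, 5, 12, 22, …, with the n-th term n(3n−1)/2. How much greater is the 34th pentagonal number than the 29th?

470

34·(3·34 − 1)/2 = 1717 and 29·(3·29 − 1)/2 = 1247.
Difference: 1717 − 1247 = 470.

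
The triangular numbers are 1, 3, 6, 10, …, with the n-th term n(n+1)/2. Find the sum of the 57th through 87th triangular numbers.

82708

Σ i(i+1)/2 = (Σi² + Σi) / 2 over i = 57..87.
Σi = 3828 − 1596 = 2232 and Σi² = 223300 − 60116 = 163184.
(1·163184 + 1·2232) / 2 = 165416/2 = 82708.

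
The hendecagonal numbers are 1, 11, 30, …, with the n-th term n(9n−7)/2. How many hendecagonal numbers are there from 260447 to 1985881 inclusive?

424

The n-th hendecagonal number is n(9n−7)/2.
Smallest index with value ≥ 260447: n = 241 (giving 260521).
Largest index with value ≤ 1985881: n = 664 (giving 1981708).
Indices 241 through 664: 424 terms.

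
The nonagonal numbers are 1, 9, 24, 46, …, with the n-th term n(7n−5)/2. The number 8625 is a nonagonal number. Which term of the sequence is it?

Set n(7n−5)/2 = 8625, giving 7n² − 5n − 17250 = 0.
The discriminant is 25 + 56·8625 = 483025, and √483025 = 695.
So n = (5 + 695) / 14 = 700/14 = 50.
Check: 50·(7·50 − 5)/2 = 8625. ✓

50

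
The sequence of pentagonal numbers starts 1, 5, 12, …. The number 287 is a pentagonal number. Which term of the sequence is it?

14

Set n(3n−1)/2 = 287, giving 3n² − n − 574 = 0.
So n = (1 + 83) / 6 = 84/6 = 14.
Check: 14·(3·14 − 1)/2 = 287. ✓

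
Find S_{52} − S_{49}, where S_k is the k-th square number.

52² = 2704 and 49² = 2401.
Difference: 2704 − 2401 = 303.

303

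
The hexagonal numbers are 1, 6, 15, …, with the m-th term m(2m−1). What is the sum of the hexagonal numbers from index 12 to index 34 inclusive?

25829

Σ i(2i−1) = 2Σi² − Σi over i = 12..34.
Σi = 595 − 66 = 529 and Σi² = 13685 − 506 = 13179.
2·13179 − 1·529 = 25829.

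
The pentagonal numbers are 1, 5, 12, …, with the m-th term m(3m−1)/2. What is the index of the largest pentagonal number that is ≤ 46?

Solve n(3n−1)/2 ≤ 46 for integer n.
n = 5 gives 35 ≤ 46, while n = 6 gives 51 > 46; so the answer is index 5.

5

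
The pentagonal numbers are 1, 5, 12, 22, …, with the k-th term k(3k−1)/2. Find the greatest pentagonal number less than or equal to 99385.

Solve n(3n−1)/2 ≤ 99385 for integer n.
n = 257 gives 98945 ≤ 99385, while n = 258 gives 99717 > 99385; so the answer is 98945.

98945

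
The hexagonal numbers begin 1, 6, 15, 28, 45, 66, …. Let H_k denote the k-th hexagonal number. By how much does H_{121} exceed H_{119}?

121·(2·121 − 1) = 29161 and 119·(2·119 − 1) = 28203.
Difference: 29161 − 28203 = 958.

958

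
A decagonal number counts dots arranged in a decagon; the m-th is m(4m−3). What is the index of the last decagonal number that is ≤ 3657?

Solve n(4n−3) ≤ 3657 for integer n.
n = 30 gives 3510 ≤ 3657, while n = 31 gives 3751 > 3657; so the answer is index 30.

30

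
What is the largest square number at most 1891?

1849

Solve n² ≤ 1891 for integer n.
n = 43 gives 1849 ≤ 1891, while n = 44 gives 1936 > 1891; so the answer is 1849.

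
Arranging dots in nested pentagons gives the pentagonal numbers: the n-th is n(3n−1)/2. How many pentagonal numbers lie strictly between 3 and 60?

The n-th pentagonal number is n(3n−1)/2.
Smallest index with value > 3: n = 2 (giving 5).
Largest index with value < 60: n = 6 (giving 51).
Indices 2 through 6: 5 terms.

5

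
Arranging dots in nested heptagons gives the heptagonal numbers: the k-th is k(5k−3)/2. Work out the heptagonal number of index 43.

43·(5·43 − 3)/2 = 43·212/2 = 43·106 = 4558.

4558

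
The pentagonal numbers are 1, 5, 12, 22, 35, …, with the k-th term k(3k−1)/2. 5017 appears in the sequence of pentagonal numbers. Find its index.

Set n(3n−1)/2 = 5017, giving 3n² − n − 10034 = 0.
The discriminant is 1 + 24·5017 = 120409, and √120409 = 347.
So n = (1 + 347) / 6 = 348/6 = 58.

58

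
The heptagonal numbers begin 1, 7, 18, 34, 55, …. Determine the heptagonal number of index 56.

The 56th heptagonal number is n(5n−3)/2 with n = 56.
56·(5·56 − 3)/2 = 56·277/2 = 7756.

7756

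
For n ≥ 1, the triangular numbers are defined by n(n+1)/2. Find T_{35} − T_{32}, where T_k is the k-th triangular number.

35·36/2 = 630 and 32·33/2 = 528.
Difference: 630 − 528 = 102.

102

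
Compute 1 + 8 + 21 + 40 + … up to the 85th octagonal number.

617695

Σ i(3i−2) = 3Σi² − 2Σi over i = 1..85.
Σi = 3655 and Σi² = 208335.
3·208335 − 2·3655 = 617695.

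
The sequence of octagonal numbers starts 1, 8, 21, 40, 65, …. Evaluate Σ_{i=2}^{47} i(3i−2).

Σ i(3i−2) = 3Σi² − 2Σi over i = 2..47.
Σi = 1128 − 1 = 1127 and Σi² = 35720 − 1 = 35719.
3·35719 − 2·1127 = 104903.

104903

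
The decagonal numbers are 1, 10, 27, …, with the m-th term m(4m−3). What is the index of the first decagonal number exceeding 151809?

Solve n(4n−3) > 151809 for integer n.
The largest n with value ≤ 151809 is 195 (since 151515 ≤ 151809 < 153076), so the first above is n = 196, value 153076.

196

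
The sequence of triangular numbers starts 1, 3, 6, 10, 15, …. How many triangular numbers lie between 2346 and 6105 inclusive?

The n-th triangular number is n(n+1)/2.
Smallest index with value ≥ 2346: n = 68 (giving 2346).
Largest index with value ≤ 6105: n = 110 (giving 6105).
Indices 68 through 110: 43 terms.

43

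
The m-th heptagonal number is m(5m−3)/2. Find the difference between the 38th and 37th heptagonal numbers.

186

Consecutive heptagonal numbers differ by 5n − 4: here 5·38 − 4 = 186.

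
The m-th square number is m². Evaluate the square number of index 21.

441

The 21st square number is n² with n = 21.
21² = 441.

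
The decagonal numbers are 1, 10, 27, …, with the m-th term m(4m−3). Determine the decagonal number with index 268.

286492

The 268th decagonal number is n(4n−3) with n = 268.
268·(4·268 − 3) = 268·1069 = 286492.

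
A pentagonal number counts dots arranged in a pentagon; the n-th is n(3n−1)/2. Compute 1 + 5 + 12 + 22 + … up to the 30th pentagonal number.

Σ i(3i−1)/2 = (3Σi² − Σi) / 2 over i = 1..30.
Σi = 465 and Σi² = 9455.
(3·9455 − 1·465) / 2 = 27900/2 = 13950.

13950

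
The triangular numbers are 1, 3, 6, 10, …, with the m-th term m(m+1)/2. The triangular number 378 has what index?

27

Set n(n+1)/2 = 378, giving n² + n − 756 = 0.
The discriminant is 1 + 8·378 = 3025, and √3025 = 55.
So n = (-1 + 55) / 2 = 54/2 = 27.
Check: 27·28/2 = 378. ✓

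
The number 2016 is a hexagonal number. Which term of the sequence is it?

Set n(2n−1) = 2016, giving 2n² − n − 2016 = 0.
So n = (1 + 127) / 4 = 128/4 = 32.
Check: 32·(2·32 − 1) = 2016. ✓

32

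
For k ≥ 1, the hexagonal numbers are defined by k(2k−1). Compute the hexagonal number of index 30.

1770

The 30th hexagonal number is n(2n−1) with n = 30.
30·(2·30 − 1) = 30·59 = 1770.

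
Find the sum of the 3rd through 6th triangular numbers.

52

Σ i(i+1)/2 = (Σi² + Σi) / 2 over i = 3..6.
Σi = 21 − 3 = 18 and Σi² = 91 − 5 = 86.
(1·86 + 1·18) / 2 = 104/2 = 52.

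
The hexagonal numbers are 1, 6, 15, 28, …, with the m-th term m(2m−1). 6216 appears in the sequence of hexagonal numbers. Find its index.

Set n(2n−1) = 6216, giving 2n² − n − 6216 = 0.
So n = (1 + 223) / 4 = 224/4 = 56.

56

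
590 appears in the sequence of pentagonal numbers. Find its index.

Set n(3n−1)/2 = 590, giving 3n² − n − 1180 = 0.
So n = (1 + 119) / 6 = 120/6 = 20.

20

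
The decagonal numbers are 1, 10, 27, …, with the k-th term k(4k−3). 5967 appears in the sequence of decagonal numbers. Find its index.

Set n(4n−3) = 5967, giving 4n² − 3n − 5967 = 0.
The discriminant is 9 + 16·5967 = 95481, and √95481 = 309.
So n = (3 + 309) / 8 = 312/8 = 39.
Check: 39·(4·39 − 3) = 5967. ✓

39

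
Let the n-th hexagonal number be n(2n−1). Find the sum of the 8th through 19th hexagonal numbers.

Σ i(2i−1) = 2Σi² − Σi over i = 8..19.
Σi = 190 − 28 = 162 and Σi² = 2470 − 140 = 2330.
2·2330 − 1·162 = 4498.

4498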